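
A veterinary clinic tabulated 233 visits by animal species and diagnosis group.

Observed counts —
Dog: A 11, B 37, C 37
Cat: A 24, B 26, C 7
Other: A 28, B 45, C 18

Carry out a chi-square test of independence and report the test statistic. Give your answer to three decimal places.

26.981

Row totals: 85, 57, 91. Column totals: 63, 108, 62. Grand total N = 233.
Expected counts (row total × column total / N):
  Dog, A: 85×63/233 = 22.9828
  Dog, B: 85×108/233 = 39.3991
  Dog, C: 85×62/233 = 22.6180
  Cat, A: 57×63/233 = 15.4120
  Cat, B: 57×108/233 = 26.4206
  Cat, C: 57×62/233 = 15.1674
  Other, A: 91×63/233 = 24.6052
  Other, B: 91×108/233 = 42.1803
  Other, C: 91×62/233 = 24.2146
Contributions (O − E)²/E:
  (11 − 22.9828)²/22.9828 = 6.2476
  (37 − 39.3991)²/39.3991 = 0.1461
  (37 − 22.6180)²/22.6180 = 9.1450
  (24 − 15.4120)²/15.4120 = 4.7855
  (26 − 26.4206)²/26.4206 = 0.0067
  (7 − 15.1674)²/15.1674 = 4.3980
  (28 − 24.6052)²/24.6052 = 0.4684
  (45 − 42.1803)²/42.1803 = 0.1885
  (18 − 24.2146)²/24.2146 = 1.5950
χ² = 6.2476 + 0.1461 + 9.1450 + 4.7855 + 0.0067 + 4.3980 + 0.4684 + 0.1885 + 1.5950 = 26.981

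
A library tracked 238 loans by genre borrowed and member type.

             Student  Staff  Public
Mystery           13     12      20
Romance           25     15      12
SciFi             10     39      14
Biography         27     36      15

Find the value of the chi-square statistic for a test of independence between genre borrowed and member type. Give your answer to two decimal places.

Row totals: 45, 52, 63, 78. Column totals: 75, 102, 61. Grand total N = 238.
Expected counts (row total × column total / N):
  Mystery, Student: 45×75/238 = 14.181
  Mystery, Staff: 45×102/238 = 19.286
  Mystery, Public: 45×61/238 = 11.534
  Romance, Student: 52×75/238 = 16.387
  Romance, Staff: 52×102/238 = 22.286
  Romance, Public: 52×61/238 = 13.328
  SciFi, Student: 63×75/238 = 19.853
  SciFi, Staff: 63×102/238 = 27.000
  SciFi, Public: 63×61/238 = 16.147
  Biography, Student: 78×75/238 = 24.580
  Biography, Staff: 78×102/238 = 33.429
  Biography, Public: 78×61/238 = 19.992
Contributions (O − E)²/E:
  (13 − 14.181)²/14.181 = 0.0984
  (12 − 19.286)²/19.286 = 2.7526
  (20 − 11.534)²/11.534 = 6.2141
  (25 − 16.387)²/16.387 = 4.5270
  (15 − 22.286)²/22.286 = 2.3820
  (12 − 13.328)²/13.328 = 0.1323
  (10 − 19.853)²/19.853 = 4.8900
  (39 − 27.000)²/27.000 = 5.3333
  (14 − 16.147)²/16.147 = 0.2855
  (27 − 24.580)²/24.580 = 0.2383
  (36 − 33.429)²/33.429 = 0.1977
  (15 − 19.992)²/19.992 = 1.2465
χ² = 0.0984 + 2.7526 + 6.2141 + 4.5270 + 2.3820 + 0.1323 + 4.8900 + 5.3333 + 0.2855 + 0.2383 + 0.1977 + 1.2465 = 28.30

28.30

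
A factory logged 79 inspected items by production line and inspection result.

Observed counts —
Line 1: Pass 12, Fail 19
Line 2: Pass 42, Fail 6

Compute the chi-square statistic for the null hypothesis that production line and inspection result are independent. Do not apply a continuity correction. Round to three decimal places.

Row totals: 31, 48. Column totals: 54, 25. Grand total N = 79.
Expected counts (row total × column total / N):
  Line 1, Pass: 31×54/79 = 21.1899
  Line 1, Fail: 31×25/79 = 9.8101
  Line 2, Pass: 48×54/79 = 32.8101
  Line 2, Fail: 48×25/79 = 15.1899
Contributions (O − E)²/E:
  (12 − 21.1899)²/21.1899 = 3.9856
  (19 − 9.8101)²/9.8101 = 8.6089
  (42 − 32.8101)²/32.8101 = 2.5740
  (6 − 15.1899)²/15.1899 = 5.5599
χ² = 3.9856 + 8.6089 + 2.5740 + 5.5599 = 20.728

20.728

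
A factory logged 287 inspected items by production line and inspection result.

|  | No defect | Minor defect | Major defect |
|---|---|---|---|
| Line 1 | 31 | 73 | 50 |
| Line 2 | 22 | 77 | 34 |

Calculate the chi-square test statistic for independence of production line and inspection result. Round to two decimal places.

3.16

Row totals: 154, 133. Column totals: 53, 150, 84. Grand total N = 287.
Expected counts (row total × column total / N):
  Line 1, No defect: 154×53/287 = 28.439
  Line 1, Minor defect: 154×150/287 = 80.488
  Line 1, Major defect: 154×84/287 = 45.073
  Line 2, No defect: 133×53/287 = 24.561
  Line 2, Minor defect: 133×150/287 = 69.512
  Line 2, Major defect: 133×84/287 = 38.927
Contributions (O − E)²/E:
  (31 − 28.439)²/28.439 = 0.2306
  (73 − 80.488)²/80.488 = 0.6966
  (50 − 45.073)²/45.073 = 0.5386
  (22 − 24.561)²/24.561 = 0.2670
  (77 − 69.512)²/69.512 = 0.8066
  (34 − 38.927)²/38.927 = 0.6236
χ² = 0.2306 + 0.6966 + 0.5386 + 0.2670 + 0.8066 + 0.6236 = 3.16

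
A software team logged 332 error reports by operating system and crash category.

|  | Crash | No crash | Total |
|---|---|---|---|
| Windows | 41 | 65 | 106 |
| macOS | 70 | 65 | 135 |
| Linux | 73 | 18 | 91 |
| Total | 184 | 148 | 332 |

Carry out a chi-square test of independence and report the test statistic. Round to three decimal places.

Grand total N = 332.
Expected counts (row total × column total / N):
  Windows, Crash: 106×184/332 = 58.7470
  Windows, No crash: 106×148/332 = 47.2530
  macOS, Crash: 135×184/332 = 74.8193
  macOS, No crash: 135×148/332 = 60.1807
  Linux, Crash: 91×184/332 = 50.4337
  Linux, No crash: 91×148/332 = 40.5663
Contributions (O − E)²/E:
  (41 − 58.7470)²/58.7470 = 5.3612
  (65 − 47.2530)²/47.2530 = 6.6653
  (70 − 74.8193)²/74.8193 = 0.3104
  (65 − 60.1807)²/60.1807 = 0.3859
  (73 − 50.4337)²/50.4337 = 10.0972
  (18 − 40.5663)²/40.5663 = 12.5532
χ² = 5.3612 + 6.6653 + 0.3104 + 0.3859 + 10.0972 + 12.5532 = 35.373

35.373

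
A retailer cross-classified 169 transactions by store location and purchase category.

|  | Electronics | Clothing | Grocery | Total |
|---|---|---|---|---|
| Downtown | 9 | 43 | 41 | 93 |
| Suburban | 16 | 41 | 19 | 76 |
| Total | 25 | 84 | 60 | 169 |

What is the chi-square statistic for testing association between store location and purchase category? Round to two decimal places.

8.45

Grand total N = 169.
Expected counts (row total × column total / N):
  Downtown, Electronics: 93×25/169 = 13.7574
  Downtown, Clothing: 93×84/169 = 46.2249
  Downtown, Grocery: 93×60/169 = 33.0178
  Suburban, Electronics: 76×25/169 = 11.2426
  Suburban, Clothing: 76×84/169 = 37.7751
  Suburban, Grocery: 76×60/169 = 26.9822
Contributions (O − E)²/E:
  (9 − 13.7574)²/13.7574 = 1.6451
  (43 − 46.2249)²/46.2249 = 0.2250
  (41 − 33.0178)²/33.0178 = 1.9297
  (16 − 11.2426)²/11.2426 = 2.0131
  (41 − 37.7751)²/37.7751 = 0.2753
  (19 − 26.9822)²/26.9822 = 2.3614
χ² = 1.6451 + 0.2250 + 1.9297 + 2.0131 + 0.2753 + 2.3614 = 8.45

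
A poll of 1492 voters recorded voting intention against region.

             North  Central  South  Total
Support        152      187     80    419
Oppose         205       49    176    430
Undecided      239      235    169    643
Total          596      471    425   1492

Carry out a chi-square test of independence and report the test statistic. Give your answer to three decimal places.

129.658

Grand total N = 1492.
Expected counts (row total × column total / N):
  Support, North: 419×596/1492 = 167.3753
  Support, Central: 419×471/1492 = 132.2714
  Support, South: 419×425/1492 = 119.3532
  Oppose, North: 430×596/1492 = 171.7694
  Oppose, Central: 430×471/1492 = 135.7440
  Oppose, South: 430×425/1492 = 122.4866
  Undecided, North: 643×596/1492 = 256.8552
  Undecided, Central: 643×471/1492 = 202.9846
  Undecided, South: 643×425/1492 = 183.1602
Contributions (O − E)²/E:
  (152 − 167.3753)²/167.3753 = 1.4124
  (187 − 132.2714)²/132.2714 = 22.6445
  (80 − 119.3532)²/119.3532 = 12.9756
  (205 − 171.7694)²/171.7694 = 6.4288
  (49 − 135.7440)²/135.7440 = 55.4317
  (176 − 122.4866)²/122.4866 = 23.3796
  (239 − 256.8552)²/256.8552 = 1.2412
  (235 − 202.9846)²/202.9846 = 5.0496
  (169 − 183.1602)²/183.1602 = 1.0947
χ² = 1.4124 + 22.6445 + 12.9756 + 6.4288 + 55.4317 + 23.3796 + 1.2412 + 5.0496 + 1.0947 = 129.658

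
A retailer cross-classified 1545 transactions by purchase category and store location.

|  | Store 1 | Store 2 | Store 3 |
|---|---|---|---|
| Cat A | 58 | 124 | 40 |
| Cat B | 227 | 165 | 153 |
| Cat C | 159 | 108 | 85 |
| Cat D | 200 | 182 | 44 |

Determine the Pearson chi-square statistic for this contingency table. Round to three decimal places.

Row totals: 222, 545, 352, 426. Column totals: 644, 579, 322. Grand total N = 1545.
Expected counts (row total × column total / N):
  Cat A, Store 1: 222×644/1545 = 92.5359
  Cat A, Store 2: 222×579/1545 = 83.1961
  Cat A, Store 3: 222×322/1545 = 46.2680
  Cat B, Store 1: 545×644/1545 = 227.1715
  Cat B, Store 2: 545×579/1545 = 204.2427
  Cat B, Store 3: 545×322/1545 = 113.5858
  Cat C, Store 1: 352×644/1545 = 146.7236
  Cat C, Store 2: 352×579/1545 = 131.9146
  Cat C, Store 3: 352×322/1545 = 73.3618
  Cat D, Store 1: 426×644/1545 = 177.5689
  Cat D, Store 2: 426×579/1545 = 159.6466
  Cat D, Store 3: 426×322/1545 = 88.7845
Contributions (O − E)²/E:
  (58 − 92.5359)²/92.5359 = 12.8894
  (124 − 83.1961)²/83.1961 = 20.0125
  (40 − 46.2680)²/46.2680 = 0.8491
  (227 − 227.1715)²/227.1715 = 0.0001
  (165 − 204.2427)²/204.2427 = 7.5400
  (153 − 113.5858)²/113.5858 = 13.6767
  (159 − 146.7236)²/146.7236 = 1.0272
  (108 − 131.9146)²/131.9146 = 4.3354
  (85 − 73.3618)²/73.3618 = 1.8463
  (200 − 177.5689)²/177.5689 = 2.8336
  (182 − 159.6466)²/159.6466 = 3.1299
  (44 − 88.7845)²/88.7845 = 22.5901
χ² = 12.8894 + 20.0125 + 0.8491 + 0.0001 + 7.5400 + 13.6767 + 1.0272 + 4.3354 + 1.8463 + 2.8336 + 3.1299 + 22.5901 = 90.730

90.730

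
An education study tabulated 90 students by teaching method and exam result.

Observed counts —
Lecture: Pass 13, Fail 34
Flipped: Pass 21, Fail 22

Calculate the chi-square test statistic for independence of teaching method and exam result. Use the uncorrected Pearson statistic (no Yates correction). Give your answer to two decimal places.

4.28

Row totals: 47, 43. Column totals: 34, 56. Grand total N = 90.
Expected counts (row total × column total / N):
  Lecture, Pass: 47×34/90 = 17.7556
  Lecture, Fail: 47×56/90 = 29.2444
  Flipped, Pass: 43×34/90 = 16.2444
  Flipped, Fail: 43×56/90 = 26.7556
Contributions (O − E)²/E:
  (13 − 17.7556)²/17.7556 = 1.2737
  (34 − 29.2444)²/29.2444 = 0.7733
  (21 − 16.2444)²/16.2444 = 1.3922
  (22 − 26.7556)²/26.7556 = 0.8453
χ² = 1.2737 + 0.7733 + 1.3922 + 0.8453 = 4.28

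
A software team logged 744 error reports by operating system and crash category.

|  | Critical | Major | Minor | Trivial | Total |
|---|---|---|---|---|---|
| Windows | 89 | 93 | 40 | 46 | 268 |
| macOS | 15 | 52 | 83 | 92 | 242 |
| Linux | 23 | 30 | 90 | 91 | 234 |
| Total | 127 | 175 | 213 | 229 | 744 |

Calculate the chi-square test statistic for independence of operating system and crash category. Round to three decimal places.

144.352

Grand total N = 744.
Expected counts (row total × column total / N):
  Windows, Critical: 268×127/744 = 45.7473
  Windows, Major: 268×175/744 = 63.0376
  Windows, Minor: 268×213/744 = 76.7258
  Windows, Trivial: 268×229/744 = 82.4892
  macOS, Critical: 242×127/744 = 41.3091
  macOS, Major: 242×175/744 = 56.9220
  macOS, Minor: 242×213/744 = 69.2823
  macOS, Trivial: 242×229/744 = 74.4866
  Linux, Critical: 234×127/744 = 39.9435
  Linux, Major: 234×175/744 = 55.0403
  Linux, Minor: 234×213/744 = 66.9919
  Linux, Trivial: 234×229/744 = 72.0242
Contributions (O − E)²/E:
  (89 − 45.7473)²/45.7473 = 40.8941
  (93 − 63.0376)²/63.0376 = 14.2414
  (40 − 76.7258)²/76.7258 = 17.5793
  (46 − 82.4892)²/82.4892 = 16.1410
  (15 − 41.3091)²/41.3091 = 16.7558
  (52 − 56.9220)²/56.9220 = 0.4256
  (83 − 69.2823)²/69.2823 = 2.7161
  (92 − 74.4866)²/74.4866 = 4.1178
  (23 − 39.9435)²/39.9435 = 7.1872
  (30 − 55.0403)²/55.0403 = 11.3920
  (90 − 66.9919)²/66.9919 = 7.9020
  (91 − 72.0242)²/72.0242 = 4.9994
χ² = 40.8941 + 14.2414 + 17.5793 + 16.1410 + 16.7558 + 0.4256 + 2.7161 + 4.1178 + 7.1872 + 11.3920 + 7.9020 + 4.9994 = 144.352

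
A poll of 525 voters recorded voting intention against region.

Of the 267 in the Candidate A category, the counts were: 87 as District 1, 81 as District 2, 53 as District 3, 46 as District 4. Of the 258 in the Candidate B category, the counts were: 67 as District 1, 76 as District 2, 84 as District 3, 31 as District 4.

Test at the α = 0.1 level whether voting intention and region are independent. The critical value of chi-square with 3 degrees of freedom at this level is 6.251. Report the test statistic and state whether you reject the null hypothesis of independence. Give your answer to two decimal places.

Row totals: 267, 258. Column totals: 154, 157, 137, 77. Grand total N = 525.
Expected counts (row total × column total / N):
  Candidate A, District 1: 267×154/525 = 78.320
  Candidate A, District 2: 267×157/525 = 79.846
  Candidate A, District 3: 267×137/525 = 69.674
  Candidate A, District 4: 267×77/525 = 39.160
  Candidate B, District 1: 258×154/525 = 75.680
  Candidate B, District 2: 258×157/525 = 77.154
  Candidate B, District 3: 258×137/525 = 67.326
  Candidate B, District 4: 258×77/525 = 37.840
Contributions (O − E)²/E:
  (87 − 78.320)²/78.320 = 0.9620
  (81 − 79.846)²/79.846 = 0.0167
  (53 − 69.674)²/69.674 = 3.9903
  (46 − 39.160)²/39.160 = 1.1947
  (67 − 75.680)²/75.680 = 0.9955
  (76 − 77.154)²/77.154 = 0.0173
  (84 − 67.326)²/67.326 = 4.1295
  (31 − 37.840)²/37.840 = 1.2364
χ² = 0.9620 + 0.0167 + 3.9903 + 1.1947 + 0.9955 + 0.0173 + 4.1295 + 1.2364 = 12.54
df = (2−1)(4−1) = 3. Since 12.54 > 6.251, reject the null hypothesis of independence at α = 0.1.

12.54; reject H₀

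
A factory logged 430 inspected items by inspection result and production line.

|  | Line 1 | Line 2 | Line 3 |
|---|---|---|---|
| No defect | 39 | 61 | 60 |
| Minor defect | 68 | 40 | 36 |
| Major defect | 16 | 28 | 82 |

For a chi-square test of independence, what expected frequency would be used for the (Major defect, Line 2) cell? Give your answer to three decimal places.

37.800

Row total (Major defect) = 126; column total (Line 2) = 129; grand total N = 430.
Expected count = (row total × column total) / N = 126 × 129 / 430 = 37.800.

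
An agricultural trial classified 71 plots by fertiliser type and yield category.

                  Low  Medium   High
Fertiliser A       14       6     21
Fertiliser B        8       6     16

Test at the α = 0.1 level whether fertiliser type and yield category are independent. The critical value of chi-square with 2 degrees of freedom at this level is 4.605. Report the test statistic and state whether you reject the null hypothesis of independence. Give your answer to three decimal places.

0.623; fail to reject H₀

Row totals: 41, 30. Column totals: 22, 12, 37. Grand total N = 71.
Expected counts (row total × column total / N):
  Fertiliser A, Low: 41×22/71 = 12.7042
  Fertiliser A, Medium: 41×12/71 = 6.9296
  Fertiliser A, High: 41×37/71 = 21.3662
  Fertiliser B, Low: 30×22/71 = 9.2958
  Fertiliser B, Medium: 30×12/71 = 5.0704
  Fertiliser B, High: 30×37/71 = 15.6338
Contributions (O − E)²/E:
  (14 − 12.7042)²/12.7042 = 0.1322
  (6 − 6.9296)²/6.9296 = 0.1247
  (21 − 21.3662)²/21.3662 = 0.0063
  (8 − 9.2958)²/9.2958 = 0.1806
  (6 − 5.0704)²/5.0704 = 0.1704
  (16 − 15.6338)²/15.6338 = 0.0086
χ² = 0.1322 + 0.1247 + 0.0063 + 0.1806 + 0.1704 + 0.0086 = 0.623
df = (2−1)(3−1) = 2. Since 0.623 < 4.605, fail to reject the null hypothesis of independence at α = 0.1.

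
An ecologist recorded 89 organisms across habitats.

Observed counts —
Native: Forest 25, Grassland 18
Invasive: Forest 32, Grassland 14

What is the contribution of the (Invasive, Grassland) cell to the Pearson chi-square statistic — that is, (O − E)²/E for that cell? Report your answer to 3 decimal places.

0.390

Row total (Invasive) = 46; column total (Grassland) = 32; N = 89.
Expected count E = 46 × 32 / 89 = 16.5393.
Contribution = (O − E)²/E = (14 − 16.5393)² / 16.5393 = 0.390.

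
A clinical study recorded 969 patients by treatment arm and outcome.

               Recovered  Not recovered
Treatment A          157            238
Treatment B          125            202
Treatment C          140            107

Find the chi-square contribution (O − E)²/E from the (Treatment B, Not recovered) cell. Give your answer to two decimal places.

Row total (Treatment B) = 327; column total (Not recovered) = 547; N = 969.
Expected count E = 327 × 547 / 969 = 184.591.
Contribution = (O − E)²/E = (202 − 184.591)² / 184.591 = 1.64.

1.64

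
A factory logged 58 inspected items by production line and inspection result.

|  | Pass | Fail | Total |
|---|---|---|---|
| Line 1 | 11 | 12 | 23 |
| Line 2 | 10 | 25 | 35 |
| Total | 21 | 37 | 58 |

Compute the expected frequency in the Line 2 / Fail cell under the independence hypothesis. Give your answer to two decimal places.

Row total (Line 2) = 35; column total (Fail) = 37; grand total N = 58.
Expected count = (row total × column total) / N = 35 × 37 / 58 = 22.33.

22.33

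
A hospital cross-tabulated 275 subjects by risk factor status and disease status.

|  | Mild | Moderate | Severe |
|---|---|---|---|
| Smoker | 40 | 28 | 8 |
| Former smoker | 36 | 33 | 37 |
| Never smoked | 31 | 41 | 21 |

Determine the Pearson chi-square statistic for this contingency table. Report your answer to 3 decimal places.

18.411

Row totals: 76, 106, 93. Column totals: 107, 102, 66. Grand total N = 275.
Expected counts (row total × column total / N):
  Smoker, Mild: 76×107/275 = 29.5709
  Smoker, Moderate: 76×102/275 = 28.1891
  Smoker, Severe: 76×66/275 = 18.2400
  Former smoker, Mild: 106×107/275 = 41.2436
  Former smoker, Moderate: 106×102/275 = 39.3164
  Former smoker, Severe: 106×66/275 = 25.4400
  Never smoked, Mild: 93×107/275 = 36.1855
  Never smoked, Moderate: 93×102/275 = 34.4945
  Never smoked, Severe: 93×66/275 = 22.3200
Contributions (O − E)²/E:
  (40 − 29.5709)²/29.5709 = 3.6781
  (28 − 28.1891)²/28.1891 = 0.0013
  (8 − 18.2400)²/18.2400 = 5.7488
  (36 − 41.2436)²/41.2436 = 0.6667
  (33 − 39.3164)²/39.3164 = 1.0148
  (37 − 25.4400)²/25.4400 = 5.2529
  (31 − 36.1855)²/36.1855 = 0.7431
  (41 − 34.4945)²/34.4945 = 1.2269
  (21 − 22.3200)²/22.3200 = 0.0781
χ² = 3.6781 + 0.0013 + 5.7488 + 0.6667 + 1.0148 + 5.2529 + 0.7431 + 1.2269 + 0.0781 = 18.411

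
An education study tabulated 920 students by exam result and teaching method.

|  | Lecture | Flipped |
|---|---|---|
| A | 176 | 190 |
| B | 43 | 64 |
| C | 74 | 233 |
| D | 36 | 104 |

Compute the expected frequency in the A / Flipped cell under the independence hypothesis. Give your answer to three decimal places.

235.115

Row total (A) = 366; column total (Flipped) = 591; grand total N = 920.
Expected count = (row total × column total) / N = 366 × 591 / 920 = 235.115.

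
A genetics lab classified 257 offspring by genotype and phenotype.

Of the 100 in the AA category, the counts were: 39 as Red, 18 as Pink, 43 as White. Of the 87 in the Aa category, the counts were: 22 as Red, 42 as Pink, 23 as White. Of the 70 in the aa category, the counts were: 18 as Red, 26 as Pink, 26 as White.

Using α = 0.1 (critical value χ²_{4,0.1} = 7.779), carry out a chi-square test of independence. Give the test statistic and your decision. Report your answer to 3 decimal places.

Row totals: 100, 87, 70. Column totals: 79, 86, 92. Grand total N = 257.
Expected counts (row total × column total / N):
  AA, Red: 100×79/257 = 30.7393
  AA, Pink: 100×86/257 = 33.4630
  AA, White: 100×92/257 = 35.7977
  Aa, Red: 87×79/257 = 26.7432
  Aa, Pink: 87×86/257 = 29.1128
  Aa, White: 87×92/257 = 31.1440
  aa, Red: 70×79/257 = 21.5175
  aa, Pink: 70×86/257 = 23.4241
  aa, White: 70×92/257 = 25.0584
Contributions (O − E)²/E:
  (39 − 30.7393)²/30.7393 = 2.2199
  (18 − 33.4630)²/33.4630 = 7.1453
  (43 − 35.7977)²/35.7977 = 1.4491
  (22 − 26.7432)²/26.7432 = 0.8413
  (42 − 29.1128)²/29.1128 = 5.7047
  (23 − 31.1440)²/31.1440 = 2.1296
  (18 − 21.5175)²/21.5175 = 0.5750
  (26 − 23.4241)²/23.4241 = 0.2833
  (26 − 25.0584)²/25.0584 = 0.0354
χ² = 2.2199 + 7.1453 + 1.4491 + 0.8413 + 5.7047 + 2.1296 + 0.5750 + 0.2833 + 0.0354 = 20.384
df = (3−1)(3−1) = 4. Since 20.384 > 7.779, reject the null hypothesis of independence at α = 0.1.

20.384; reject H₀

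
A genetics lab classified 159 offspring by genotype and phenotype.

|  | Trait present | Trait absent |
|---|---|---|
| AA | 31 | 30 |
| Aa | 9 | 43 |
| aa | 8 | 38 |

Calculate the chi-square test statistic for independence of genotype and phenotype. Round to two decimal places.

Row totals: 61, 52, 46. Column totals: 48, 111. Grand total N = 159.
Expected counts (row total × column total / N):
  AA, Trait present: 61×48/159 = 18.415
  AA, Trait absent: 61×111/159 = 42.585
  Aa, Trait present: 52×48/159 = 15.698
  Aa, Trait absent: 52×111/159 = 36.302
  aa, Trait present: 46×48/159 = 13.887
  aa, Trait absent: 46×111/159 = 32.113
Contributions (O − E)²/E:
  (31 − 18.415)²/18.415 = 8.6007
  (30 − 42.585)²/42.585 = 3.7192
  (9 − 15.698)²/15.698 = 2.8579
  (43 − 36.302)²/36.302 = 1.2358
  (8 − 13.887)²/13.887 = 2.4956
  (38 − 32.113)²/32.113 = 1.0792
χ² = 8.6007 + 3.7192 + 2.8579 + 1.2358 + 2.4956 + 1.0792 = 19.99

19.99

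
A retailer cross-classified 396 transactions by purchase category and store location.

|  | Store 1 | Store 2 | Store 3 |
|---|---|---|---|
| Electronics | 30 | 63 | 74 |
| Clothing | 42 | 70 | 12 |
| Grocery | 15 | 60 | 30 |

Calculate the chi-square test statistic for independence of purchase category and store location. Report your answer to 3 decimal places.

48.393

Row totals: 167, 124, 105. Column totals: 87, 193, 116. Grand total N = 396.
Expected counts (row total × column total / N):
  Electronics, Store 1: 167×87/396 = 36.6894
  Electronics, Store 2: 167×193/396 = 81.3914
  Electronics, Store 3: 167×116/396 = 48.9192
  Clothing, Store 1: 124×87/396 = 27.2424
  Clothing, Store 2: 124×193/396 = 60.4343
  Clothing, Store 3: 124×116/396 = 36.3232
  Grocery, Store 1: 105×87/396 = 23.0682
  Grocery, Store 2: 105×193/396 = 51.1742
  Grocery, Store 3: 105×116/396 = 30.7576
Contributions (O − E)²/E:
  (30 − 36.6894)²/36.6894 = 1.2196
  (63 − 81.3914)²/81.3914 = 4.1558
  (74 − 48.9192)²/48.9192 = 12.8589
  (42 − 27.2424)²/27.2424 = 7.9944
  (70 − 60.4343)²/60.4343 = 1.5141
  (12 − 36.3232)²/36.3232 = 16.2876
  (15 − 23.0682)²/23.0682 = 2.8219
  (60 − 51.1742)²/51.1742 = 1.5221
  (30 − 30.7576)²/30.7576 = 0.0187
χ² = 1.2196 + 4.1558 + 12.8589 + 7.9944 + 1.5141 + 16.2876 + 2.8219 + 1.5221 + 0.0187 = 48.393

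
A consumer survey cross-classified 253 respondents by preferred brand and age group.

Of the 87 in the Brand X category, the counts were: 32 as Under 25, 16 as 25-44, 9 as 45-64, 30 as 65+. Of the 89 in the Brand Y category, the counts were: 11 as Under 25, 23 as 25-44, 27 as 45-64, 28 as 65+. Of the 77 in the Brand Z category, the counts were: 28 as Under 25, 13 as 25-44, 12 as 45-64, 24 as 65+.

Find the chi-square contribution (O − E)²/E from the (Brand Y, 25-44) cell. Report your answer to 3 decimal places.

Row total (Brand Y) = 89; column total (25-44) = 52; N = 253.
Expected count E = 89 × 52 / 253 = 18.2925.
Contribution = (O − E)²/E = (23 − 18.2925)² / 18.2925 = 1.211.

1.211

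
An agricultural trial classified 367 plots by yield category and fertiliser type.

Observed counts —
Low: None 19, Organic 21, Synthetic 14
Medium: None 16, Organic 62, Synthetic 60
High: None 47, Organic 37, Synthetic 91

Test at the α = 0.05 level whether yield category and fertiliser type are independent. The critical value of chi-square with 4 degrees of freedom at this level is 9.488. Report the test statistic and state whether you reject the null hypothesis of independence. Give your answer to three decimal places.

Row totals: 54, 138, 175. Column totals: 82, 120, 165. Grand total N = 367.
Expected counts (row total × column total / N):
  Low, None: 54×82/367 = 12.0654
  Low, Organic: 54×120/367 = 17.6567
  Low, Synthetic: 54×165/367 = 24.2779
  Medium, None: 138×82/367 = 30.8338
  Medium, Organic: 138×120/367 = 45.1226
  Medium, Synthetic: 138×165/367 = 62.0436
  High, None: 175×82/367 = 39.1008
  High, Organic: 175×120/367 = 57.2207
  High, Synthetic: 175×165/367 = 78.6785
Contributions (O − E)²/E:
  (19 − 12.0654)²/12.0654 = 3.9857
  (21 − 17.6567)²/17.6567 = 0.6331
  (14 − 24.2779)²/24.2779 = 4.3511
  (16 − 30.8338)²/30.8338 = 7.1364
  (62 − 45.1226)²/45.1226 = 6.3127
  (60 − 62.0436)²/62.0436 = 0.0673
  (47 − 39.1008)²/39.1008 = 1.5958
  (37 − 57.2207)²/57.2207 = 7.1456
  (91 − 78.6785)²/78.6785 = 1.9296
χ² = 3.9857 + 0.6331 + 4.3511 + 7.1364 + 6.3127 + 0.0673 + 1.5958 + 7.1456 + 1.9296 = 33.157
df = (3−1)(3−1) = 4. Since 33.157 > 9.488, reject the null hypothesis of independence at α = 0.05.

33.157; reject H₀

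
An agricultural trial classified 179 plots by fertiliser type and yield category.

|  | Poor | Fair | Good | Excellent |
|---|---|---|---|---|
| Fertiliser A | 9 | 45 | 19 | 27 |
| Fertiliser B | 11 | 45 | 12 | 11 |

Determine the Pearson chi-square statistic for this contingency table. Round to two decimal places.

Row totals: 100, 79. Column totals: 20, 90, 31, 38. Grand total N = 179.
Expected counts (row total × column total / N):
  Fertiliser A, Poor: 100×20/179 = 11.1732
  Fertiliser A, Fair: 100×90/179 = 50.2793
  Fertiliser A, Good: 100×31/179 = 17.3184
  Fertiliser A, Excellent: 100×38/179 = 21.2291
  Fertiliser B, Poor: 79×20/179 = 8.8268
  Fertiliser B, Fair: 79×90/179 = 39.7207
  Fertiliser B, Good: 79×31/179 = 13.6816
  Fertiliser B, Excellent: 79×38/179 = 16.7709
Contributions (O − E)²/E:
  (9 − 11.1732)²/11.1732 = 0.4227
  (45 − 50.2793)²/50.2793 = 0.5543
  (19 − 17.3184)²/17.3184 = 0.1633
  (27 − 21.2291)²/21.2291 = 1.5688
  (11 − 8.8268)²/8.8268 = 0.5351
  (45 − 39.7207)²/39.7207 = 0.7017
  (12 − 13.6816)²/13.6816 = 0.2067
  (11 − 16.7709)²/16.7709 = 1.9858
χ² = 0.4227 + 0.5543 + 0.1633 + 1.5688 + 0.5351 + 0.7017 + 0.2067 + 1.9858 = 6.14

6.14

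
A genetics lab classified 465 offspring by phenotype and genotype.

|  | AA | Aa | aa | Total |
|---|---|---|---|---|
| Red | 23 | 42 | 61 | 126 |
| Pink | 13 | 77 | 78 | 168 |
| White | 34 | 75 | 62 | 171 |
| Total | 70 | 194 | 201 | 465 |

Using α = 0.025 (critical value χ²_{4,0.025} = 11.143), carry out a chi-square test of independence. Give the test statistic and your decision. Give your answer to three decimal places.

Grand total N = 465.
Expected counts (row total × column total / N):
  Red, AA: 126×70/465 = 18.9677
  Red, Aa: 126×194/465 = 52.5677
  Red, aa: 126×201/465 = 54.4645
  Pink, AA: 168×70/465 = 25.2903
  Pink, Aa: 168×194/465 = 70.0903
  Pink, aa: 168×201/465 = 72.6194
  White, AA: 171×70/465 = 25.7419
  White, Aa: 171×194/465 = 71.3419
  White, aa: 171×201/465 = 73.9161
Contributions (O − E)²/E:
  (23 − 18.9677)²/18.9677 = 0.8572
  (42 − 52.5677)²/52.5677 = 2.1244
  (61 − 54.4645)²/54.4645 = 0.7842
  (13 − 25.2903)²/25.2903 = 5.9727
  (77 − 70.0903)²/70.0903 = 0.6812
  (78 − 72.6194)²/72.6194 = 0.3987
  (34 − 25.7419)²/25.7419 = 2.6492
  (75 − 71.3419)²/71.3419 = 0.1876
  (62 − 73.9161)²/73.9161 = 1.9210
χ² = 0.8572 + 2.1244 + 0.7842 + 5.9727 + 0.6812 + 0.3987 + 2.6492 + 0.1876 + 1.9210 = 15.576
df = (3−1)(3−1) = 4. Since 15.576 > 11.143, reject the null hypothesis of independence at α = 0.025.

15.576; reject H₀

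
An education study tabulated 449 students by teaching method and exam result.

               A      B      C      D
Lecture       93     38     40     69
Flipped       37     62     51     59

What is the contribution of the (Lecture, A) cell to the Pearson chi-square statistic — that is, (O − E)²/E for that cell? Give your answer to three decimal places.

7.956

Row total (Lecture) = 240; column total (A) = 130; N = 449.
Expected count E = 240 × 130 / 449 = 69.48775.
Contribution = (O − E)²/E = (93 − 69.48775)² / 69.48775 = 7.956.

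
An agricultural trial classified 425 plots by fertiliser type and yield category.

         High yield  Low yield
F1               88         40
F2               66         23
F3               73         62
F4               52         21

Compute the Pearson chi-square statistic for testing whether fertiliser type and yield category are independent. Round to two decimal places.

12.43

Row totals: 128, 89, 135, 73. Column totals: 279, 146. Grand total N = 425.
Expected counts (row total × column total / N):
  F1, High yield: 128×279/425 = 84.028
  F1, Low yield: 128×146/425 = 43.972
  F2, High yield: 89×279/425 = 58.426
  F2, Low yield: 89×146/425 = 30.574
  F3, High yield: 135×279/425 = 88.624
  F3, Low yield: 135×146/425 = 46.376
  F4, High yield: 73×279/425 = 47.922
  F4, Low yield: 73×146/425 = 25.078
Contributions (O − E)²/E:
  (88 − 84.028)²/84.028 = 0.1878
  (40 − 43.972)²/43.972 = 0.3588
  (66 − 58.426)²/58.426 = 0.9818
  (23 − 30.574)²/30.574 = 1.8763
  (73 − 88.624)²/88.624 = 2.7544
  (62 − 46.376)²/46.376 = 5.2637
  (52 − 47.922)²/47.922 = 0.3470
  (21 − 25.078)²/25.078 = 0.6631
χ² = 0.1878 + 0.3588 + 0.9818 + 1.8763 + 2.7544 + 5.2637 + 0.3470 + 0.6631 = 12.43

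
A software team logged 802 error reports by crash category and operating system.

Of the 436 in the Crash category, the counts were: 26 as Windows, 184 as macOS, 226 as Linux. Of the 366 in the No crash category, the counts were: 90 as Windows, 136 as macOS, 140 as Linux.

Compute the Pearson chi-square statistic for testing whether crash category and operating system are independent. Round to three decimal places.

Row totals: 436, 366. Column totals: 116, 320, 366. Grand total N = 802.
Expected counts (row total × column total / N):
  Crash, Windows: 436×116/802 = 63.0623
  Crash, macOS: 436×320/802 = 173.9651
  Crash, Linux: 436×366/802 = 198.9726
  No crash, Windows: 366×116/802 = 52.9377
  No crash, macOS: 366×320/802 = 146.0349
  No crash, Linux: 366×366/802 = 167.0274
Contributions (O − E)²/E:
  (26 − 63.0623)²/63.0623 = 21.7819
  (184 − 173.9651)²/173.9651 = 0.5788
  (226 − 198.9726)²/198.9726 = 3.6713
  (90 − 52.9377)²/52.9377 = 25.9477
  (136 − 146.0349)²/146.0349 = 0.6896
  (140 − 167.0274)²/167.0274 = 4.3734
χ² = 21.7819 + 0.5788 + 3.6713 + 25.9477 + 0.6896 + 4.3734 = 57.043

57.043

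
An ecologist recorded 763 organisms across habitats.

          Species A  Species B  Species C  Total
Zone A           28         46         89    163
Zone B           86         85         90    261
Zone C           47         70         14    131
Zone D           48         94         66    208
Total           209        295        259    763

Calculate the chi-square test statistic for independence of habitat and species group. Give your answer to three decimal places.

Grand total N = 763.
Expected counts (row total × column total / N):
  Zone A, Species A: 163×209/763 = 44.6488
  Zone A, Species B: 163×295/763 = 63.0210
  Zone A, Species C: 163×259/763 = 55.3303
  Zone B, Species A: 261×209/763 = 71.4928
  Zone B, Species B: 261×295/763 = 100.9109
  Zone B, Species C: 261×259/763 = 88.5963
  Zone C, Species A: 131×209/763 = 35.8834
  Zone C, Species B: 131×295/763 = 50.6488
  Zone C, Species C: 131×259/763 = 44.4679
  Zone D, Species A: 208×209/763 = 56.9751
  Zone D, Species B: 208×295/763 = 80.4194
  Zone D, Species C: 208×259/763 = 70.6055
Contributions (O − E)²/E:
  (28 − 44.6488)²/44.6488 = 6.2081
  (46 − 63.0210)²/63.0210 = 4.5971
  (89 − 55.3303)²/55.3303 = 20.4888
  (86 − 71.4928)²/71.4928 = 2.9438
  (85 − 100.9109)²/100.9109 = 2.5087
  (90 − 88.5963)²/88.5963 = 0.0222
  (47 − 35.8834)²/35.8834 = 3.4439
  (70 − 50.6488)²/50.6488 = 7.3934
  (14 − 44.4679)²/44.4679 = 20.8756
  (48 − 56.9751)²/56.9751 = 1.4138
  (94 − 80.4194)²/80.4194 = 2.2934
  (66 − 70.6055)²/70.6055 = 0.3004
χ² = 6.2081 + 4.5971 + 20.4888 + 2.9438 + 2.5087 + 0.0222 + 3.4439 + 7.3934 + 20.8756 + 1.4138 + 2.2934 + 0.3004 = 72.489

72.489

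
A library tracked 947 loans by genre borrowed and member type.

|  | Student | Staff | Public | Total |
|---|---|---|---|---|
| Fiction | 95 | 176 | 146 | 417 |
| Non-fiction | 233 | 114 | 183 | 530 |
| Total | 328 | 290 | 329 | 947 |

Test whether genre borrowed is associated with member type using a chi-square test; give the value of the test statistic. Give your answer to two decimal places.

Grand total N = 947.
Expected counts (row total × column total / N):
  Fiction, Student: 417×328/947 = 144.431
  Fiction, Staff: 417×290/947 = 127.698
  Fiction, Public: 417×329/947 = 144.871
  Non-fiction, Student: 530×328/947 = 183.569
  Non-fiction, Staff: 530×290/947 = 162.302
  Non-fiction, Public: 530×329/947 = 184.129
Contributions (O − E)²/E:
  (95 − 144.431)²/144.431 = 16.9176
  (176 − 127.698)²/127.698 = 18.2703
  (146 − 144.871)²/144.871 = 0.0088
  (233 − 183.569)²/183.569 = 13.3107
  (114 − 162.302)²/162.302 = 14.3750
  (183 − 184.129)²/184.129 = 0.0069
χ² = 16.9176 + 18.2703 + 0.0088 + 13.3107 + 14.3750 + 0.0069 = 62.89

62.89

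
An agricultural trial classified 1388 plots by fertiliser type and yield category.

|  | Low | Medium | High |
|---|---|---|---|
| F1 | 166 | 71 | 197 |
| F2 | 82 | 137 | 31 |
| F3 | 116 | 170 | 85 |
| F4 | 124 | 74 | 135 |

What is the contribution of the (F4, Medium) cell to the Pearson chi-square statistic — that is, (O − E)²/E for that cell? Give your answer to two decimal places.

Row total (F4) = 333; column total (Medium) = 452; N = 1388.
Expected count E = 333 × 452 / 1388 = 108.4409.
Contribution = (O − E)²/E = (74 − 108.4409)² / 108.4409 = 10.94.

10.94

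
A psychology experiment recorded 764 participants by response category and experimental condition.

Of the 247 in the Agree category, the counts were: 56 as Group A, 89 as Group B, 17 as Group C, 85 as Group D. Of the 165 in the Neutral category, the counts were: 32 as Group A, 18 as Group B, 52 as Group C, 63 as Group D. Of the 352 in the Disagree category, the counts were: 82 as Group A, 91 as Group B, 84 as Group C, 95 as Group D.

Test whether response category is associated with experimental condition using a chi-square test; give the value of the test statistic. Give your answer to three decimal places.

64.866

Row totals: 247, 165, 352. Column totals: 170, 198, 153, 243. Grand total N = 764.
Expected counts (row total × column total / N):
  Agree, Group A: 247×170/764 = 54.9607
  Agree, Group B: 247×198/764 = 64.0131
  Agree, Group C: 247×153/764 = 49.4647
  Agree, Group D: 247×243/764 = 78.5615
  Neutral, Group A: 165×170/764 = 36.7147
  Neutral, Group B: 165×198/764 = 42.7618
  Neutral, Group C: 165×153/764 = 33.0432
  Neutral, Group D: 165×243/764 = 52.4804
  Disagree, Group A: 352×170/764 = 78.3246
  Disagree, Group B: 352×198/764 = 91.2251
  Disagree, Group C: 352×153/764 = 70.4921
  Disagree, Group D: 352×243/764 = 111.9581
Contributions (O − E)²/E:
  (56 − 54.9607)²/54.9607 = 0.0197
  (89 − 64.0131)²/64.0131 = 9.7534
  (17 − 49.4647)²/49.4647 = 21.3073
  (85 − 78.5615)²/78.5615 = 0.5277
  (32 − 36.7147)²/36.7147 = 0.6054
  (18 − 42.7618)²/42.7618 = 14.3387
  (52 − 33.0432)²/33.0432 = 10.8755
  (63 − 52.4804)²/52.4804 = 2.1086
  (82 − 78.3246)²/78.3246 = 0.1725
  (91 − 91.2251)²/91.2251 = 0.0006
  (84 − 70.4921)²/70.4921 = 2.5884
  (95 − 111.9581)²/111.9581 = 2.5686
χ² = 0.0197 + 9.7534 + 21.3073 + 0.5277 + 0.6054 + 14.3387 + 10.8755 + 2.1086 + 0.1725 + 0.0006 + 2.5884 + 2.5686 = 64.866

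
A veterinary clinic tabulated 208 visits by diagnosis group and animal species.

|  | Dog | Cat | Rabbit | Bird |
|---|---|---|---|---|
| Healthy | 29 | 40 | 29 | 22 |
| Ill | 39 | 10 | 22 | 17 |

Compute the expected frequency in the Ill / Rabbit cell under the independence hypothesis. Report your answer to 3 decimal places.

21.577

Row total (Ill) = 88; column total (Rabbit) = 51; grand total N = 208.
Expected count = (row total × column total) / N = 88 × 51 / 208 = 21.577.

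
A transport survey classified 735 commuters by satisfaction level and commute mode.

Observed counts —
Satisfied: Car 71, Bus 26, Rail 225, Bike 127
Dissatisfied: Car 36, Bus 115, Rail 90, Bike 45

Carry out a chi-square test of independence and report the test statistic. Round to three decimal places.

135.071

Row totals: 449, 286. Column totals: 107, 141, 315, 172. Grand total N = 735.
Expected counts (row total × column total / N):
  Satisfied, Car: 449×107/735 = 65.3646
  Satisfied, Bus: 449×141/735 = 86.1347
  Satisfied, Rail: 449×315/735 = 192.4286
  Satisfied, Bike: 449×172/735 = 105.0721
  Dissatisfied, Car: 286×107/735 = 41.6354
  Dissatisfied, Bus: 286×141/735 = 54.8653
  Dissatisfied, Rail: 286×315/735 = 122.5714
  Dissatisfied, Bike: 286×172/735 = 66.9279
Contributions (O − E)²/E:
  (71 − 65.3646)²/65.3646 = 0.4859
  (26 − 86.1347)²/86.1347 = 41.9829
  (225 − 192.4286)²/192.4286 = 5.5132
  (127 − 105.0721)²/105.0721 = 4.5762
  (36 − 41.6354)²/41.6354 = 0.7628
  (115 − 54.8653)²/54.8653 = 65.9102
  (90 − 122.5714)²/122.5714 = 8.6553
  (45 − 66.9279)²/66.9279 = 7.1843
χ² = 0.4859 + 41.9829 + 5.5132 + 4.5762 + 0.7628 + 65.9102 + 8.6553 + 7.1843 = 135.071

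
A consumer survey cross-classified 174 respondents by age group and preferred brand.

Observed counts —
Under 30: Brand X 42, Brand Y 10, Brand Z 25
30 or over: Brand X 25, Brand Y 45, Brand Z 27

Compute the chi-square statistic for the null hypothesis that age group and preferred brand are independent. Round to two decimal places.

Row totals: 77, 97. Column totals: 67, 55, 52. Grand total N = 174.
Expected counts (row total × column total / N):
  Under 30, Brand X: 77×67/174 = 29.6494
  Under 30, Brand Y: 77×55/174 = 24.3391
  Under 30, Brand Z: 77×52/174 = 23.0115
  30 or over, Brand X: 97×67/174 = 37.3506
  30 or over, Brand Y: 97×55/174 = 30.6609
  30 or over, Brand Z: 97×52/174 = 28.9885
Contributions (O − E)²/E:
  (42 − 29.6494)²/29.6494 = 5.1447
  (10 − 24.3391)²/24.3391 = 8.4477
  (25 − 23.0115)²/23.0115 = 0.1718
  (25 − 37.3506)²/37.3506 = 4.0839
  (45 − 30.6609)²/30.6609 = 6.7059
  (27 − 28.9885)²/28.9885 = 0.1364
χ² = 5.1447 + 8.4477 + 0.1718 + 4.0839 + 6.7059 + 0.1364 = 24.69

24.69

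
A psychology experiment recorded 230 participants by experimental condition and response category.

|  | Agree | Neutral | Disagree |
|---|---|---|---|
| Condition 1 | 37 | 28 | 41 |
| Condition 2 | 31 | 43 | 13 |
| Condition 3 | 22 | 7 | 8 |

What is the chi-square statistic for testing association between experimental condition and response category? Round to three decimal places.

25.499

Row totals: 106, 87, 37. Column totals: 90, 78, 62. Grand total N = 230.
Expected counts (row total × column total / N):
  Condition 1, Agree: 106×90/230 = 41.4783
  Condition 1, Neutral: 106×78/230 = 35.9478
  Condition 1, Disagree: 106×62/230 = 28.5739
  Condition 2, Agree: 87×90/230 = 34.0435
  Condition 2, Neutral: 87×78/230 = 29.5043
  Condition 2, Disagree: 87×62/230 = 23.4522
  Condition 3, Agree: 37×90/230 = 14.4783
  Condition 3, Neutral: 37×78/230 = 12.5478
  Condition 3, Disagree: 37×62/230 = 9.9739
Contributions (O − E)²/E:
  (37 − 41.4783)²/41.4783 = 0.4835
  (28 − 35.9478)²/35.9478 = 1.7572
  (41 − 28.5739)²/28.5739 = 5.4038
  (31 − 34.0435)²/34.0435 = 0.2721
  (43 − 29.5043)²/29.5043 = 6.1731
  (13 − 23.4522)²/23.4522 = 4.6583
  (22 − 14.4783)²/14.4783 = 3.9076
  (7 − 12.5478)²/12.5478 = 2.4529
  (8 − 9.9739)²/9.9739 = 0.3906
χ² = 0.4835 + 1.7572 + 5.4038 + 0.2721 + 6.1731 + 4.6583 + 3.9076 + 2.4529 + 0.3906 = 25.499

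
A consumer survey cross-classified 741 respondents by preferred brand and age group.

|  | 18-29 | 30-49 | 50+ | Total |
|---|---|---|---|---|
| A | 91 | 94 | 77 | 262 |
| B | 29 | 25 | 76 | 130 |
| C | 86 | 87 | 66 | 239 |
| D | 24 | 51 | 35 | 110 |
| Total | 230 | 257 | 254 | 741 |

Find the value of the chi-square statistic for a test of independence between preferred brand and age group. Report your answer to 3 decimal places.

Grand total N = 741.
Expected counts (row total × column total / N):
  A, 18-29: 262×230/741 = 81.3225
  A, 30-49: 262×257/741 = 90.8691
  A, 50+: 262×254/741 = 89.8084
  B, 18-29: 130×230/741 = 40.3509
  B, 30-49: 130×257/741 = 45.0877
  B, 50+: 130×254/741 = 44.5614
  C, 18-29: 239×230/741 = 74.1835
  C, 30-49: 239×257/741 = 82.8920
  C, 50+: 239×254/741 = 81.9244
  D, 18-29: 110×230/741 = 34.1430
  D, 30-49: 110×257/741 = 38.1511
  D, 50+: 110×254/741 = 37.7058
Contributions (O − E)²/E:
  (91 − 81.3225)²/81.3225 = 1.1516
  (94 − 90.8691)²/90.8691 = 0.1079
  (77 − 89.8084)²/89.8084 = 1.8267
  (29 − 40.3509)²/40.3509 = 3.1931
  (25 − 45.0877)²/45.0877 = 8.9496
  (76 − 44.5614)²/44.5614 = 22.1803
  (86 − 74.1835)²/74.1835 = 1.8822
  (87 − 82.8920)²/82.8920 = 0.2036
  (66 − 81.9244)²/81.9244 = 3.0954
  (24 − 34.1430)²/34.1430 = 3.0132
  (51 − 38.1511)²/38.1511 = 4.3274
  (35 − 37.7058)²/37.7058 = 0.1942
χ² = 1.1516 + 0.1079 + 1.8267 + 3.1931 + 8.9496 + 22.1803 + 1.8822 + 0.2036 + 3.0954 + 3.0132 + 4.3274 + 0.1942 = 50.125

50.125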